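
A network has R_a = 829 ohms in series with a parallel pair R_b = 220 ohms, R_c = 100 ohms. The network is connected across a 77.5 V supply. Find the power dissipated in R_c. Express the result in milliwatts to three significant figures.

Replace R_b and R_c with their parallel equivalent so the circuit becomes R_a in series with R_p.
R_p = (220×100)/(220+100) = 68.75 Ω
R_total = 829 + 68.75 = 897.8 Ω
I = V / R_total = 77.5 / 897.8 = 0.08633 A
Voltage across the parallel pair: V_p = I × R_p = 0.08633 × 68.75 = 5.935 V
R_c is across V_p, so use P = V²/R for that branch.
P_R_c = (5.935)² / 100 = 0.3522 W

352 mW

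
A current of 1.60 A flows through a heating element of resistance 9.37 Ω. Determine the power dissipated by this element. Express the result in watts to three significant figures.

24.0 W

The current through and the resistance of the element are both given; use P = I²R.
P = (1.600 A)² × 9.37 Ω = 23.99 W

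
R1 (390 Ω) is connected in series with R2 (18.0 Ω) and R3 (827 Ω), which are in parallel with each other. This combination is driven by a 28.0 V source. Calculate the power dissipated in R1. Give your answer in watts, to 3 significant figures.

Reduce the parallel pair to R_p first; the network is then a simple series string.
R_p = (18.0×827)/(18.0+827) = 17.62 Ω
R_total = 390 + 17.62 = 407.6 Ω
I = V / R_total = 28.0 / 407.6 = 0.06869 A
All the current flows through R1; use P = I²R.
P_R1 = (0.06869)² × 390 = 1.840 W

1.84 W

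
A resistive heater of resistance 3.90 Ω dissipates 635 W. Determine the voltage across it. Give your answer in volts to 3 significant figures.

49.8 V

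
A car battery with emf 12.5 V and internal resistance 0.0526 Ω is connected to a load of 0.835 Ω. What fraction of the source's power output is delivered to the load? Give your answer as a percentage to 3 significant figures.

Efficiency is P_load / P_total. With a series r and R sharing the same I, P = I²R for each, so η = R/(R+r).
η = R / (R + r) = 0.835 / (0.835 + 0.0526) = 0.9407

94.1 %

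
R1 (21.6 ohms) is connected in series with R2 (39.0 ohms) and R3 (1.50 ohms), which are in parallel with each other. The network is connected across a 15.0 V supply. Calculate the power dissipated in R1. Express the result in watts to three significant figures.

9.15 W

Reduce the parallel pair to R_p first; the network is then a simple series string.
R_p = (39.0×1.50)/(39.0+1.50) = 1.444 Ω
R_total = 21.6 + 1.444 = 23.04 Ω
I = V / R_total = 15.0 / 23.04 = 0.6509 A
R1 carries the full series current, so P = I²R.
P_R1 = (0.6509)² × 21.6 = 9.152 W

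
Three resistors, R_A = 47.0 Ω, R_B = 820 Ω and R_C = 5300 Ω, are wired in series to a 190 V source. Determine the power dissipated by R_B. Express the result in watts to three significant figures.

The current is common to all series resistors; compute it, then apply P = I²R for the target.
R_total = 47.0 + 820 + 5300 = 6167 Ω
I = V / R_total = 190 / 6167 = 0.03081 A
P_R_B = I² × R_B = (0.03081)² × 820 = 0.7783 W

0.778 W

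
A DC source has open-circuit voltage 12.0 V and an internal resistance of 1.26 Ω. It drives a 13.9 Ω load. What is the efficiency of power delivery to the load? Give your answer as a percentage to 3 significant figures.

91.7 %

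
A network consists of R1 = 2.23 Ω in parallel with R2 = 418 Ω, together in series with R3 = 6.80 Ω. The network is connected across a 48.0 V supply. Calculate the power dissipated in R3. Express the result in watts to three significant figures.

Reduce the parallel combination to a single R_p; the circuit then becomes R_p in series with the remaining resistor.
R_p = (2.23×418)/(2.23+418) = 2.218 Ω
R_total = R_p + 6.80 = 2.218 + 6.80 = 9.018 Ω
I = V / R_total = 48.0 / 9.018 = 5.323 A
R3 is the series element, so its power is I²R.
P_R3 = (5.323)² × 6.80 = 192.6 W

193 W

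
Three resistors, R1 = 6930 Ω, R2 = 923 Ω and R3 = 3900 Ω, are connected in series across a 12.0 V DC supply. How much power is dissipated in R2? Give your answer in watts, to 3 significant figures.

Every series element carries the same I. Get I from the total resistance, then P = I² × R2.
R_total = 6930 + 923 + 3900 = 11750 Ω
I = V / R_total = 12.0 / 11750 = 0.001021 A
P_R2 = I² × R2 = (0.001021)² × 923 = 0.0009622 W

0.000962 W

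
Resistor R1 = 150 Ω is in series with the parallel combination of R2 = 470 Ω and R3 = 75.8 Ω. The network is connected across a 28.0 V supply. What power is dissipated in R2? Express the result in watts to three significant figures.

Collapse R2‖R3 to a single equivalent, reducing the network to two series elements.
R_p = (470×75.8)/(470+75.8) = 65.27 Ω
R_total = 150 + 65.27 = 215.3 Ω
I = V / R_total = 28.0 / 215.3 = 0.1301 A
Voltage across the parallel pair: V_p = I × R_p = 0.1301 × 65.27 = 8.490 V
R2 sees V_p directly, so P = V_p² / R2.
P_R2 = (8.490)² / 470 = 0.1534 W

0.153 W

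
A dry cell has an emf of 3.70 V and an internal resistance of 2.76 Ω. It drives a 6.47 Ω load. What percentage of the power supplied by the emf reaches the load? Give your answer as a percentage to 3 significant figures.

70.1 %

The source delivers εI, of which I²R reaches the load and I²r is lost; since I is common, η = R/(R+r).
η = R / (R + r) = 6.47 / (6.47 + 2.76) = 0.7010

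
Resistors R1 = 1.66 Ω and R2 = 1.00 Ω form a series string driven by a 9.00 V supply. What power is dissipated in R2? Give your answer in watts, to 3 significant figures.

Since the resistors are in series they all carry the loop current I = V/R_total; the power in any one is I²R.
R_total = 1.66 + 1.00 = 2.660 Ω
I = V / R_total = 9.00 / 2.660 = 3.383 A
P_R2 = I² × R2 = (3.383)² × 1.00 = 11.45 W

11.4 W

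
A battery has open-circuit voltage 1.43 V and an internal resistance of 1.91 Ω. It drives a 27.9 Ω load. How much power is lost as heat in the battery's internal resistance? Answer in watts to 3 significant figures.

0.00440 W

Internal loss is I²r, with I set by the total series resistance r+R.
I = ε / (r + R) = 1.43 / (1.91 + 27.9) = 0.04797 A
P_int = I² r = (0.04797)² × 1.91 = 0.004395 W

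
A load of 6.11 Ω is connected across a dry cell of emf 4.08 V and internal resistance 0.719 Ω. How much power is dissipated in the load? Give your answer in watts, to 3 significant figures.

The internal resistance and the load are in series, so the same I flows through both; get I from ε/(r+R), then I²R for the load.
I = ε / (r + R) = 4.08 / (0.719 + 6.11) = 0.5975 A
P_load = I² R = (0.5975)² × 6.11 = 2.181 W

2.18 W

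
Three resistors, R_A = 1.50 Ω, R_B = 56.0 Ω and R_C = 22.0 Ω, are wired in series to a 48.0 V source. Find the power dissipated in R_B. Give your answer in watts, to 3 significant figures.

Every series element carries the same I. Get I from the total resistance, then P = I² × R_B.
R_total = 1.50 + 56.0 + 22.0 = 79.50 Ω
I = V / R_total = 48.0 / 79.50 = 0.6038 A
P_R_B = I² × R_B = (0.6038)² × 56.0 = 20.41 W

20.4 W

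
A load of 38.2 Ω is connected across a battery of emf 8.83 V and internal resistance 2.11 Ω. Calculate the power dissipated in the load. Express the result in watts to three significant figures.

1.83 W

Find the circuit current first, then P = I²R for the load (series elements share I).
I = ε / (r + R) = 8.83 / (2.11 + 38.2) = 0.2191 A
P_load = I² R = (0.2191)² × 38.2 = 1.833 W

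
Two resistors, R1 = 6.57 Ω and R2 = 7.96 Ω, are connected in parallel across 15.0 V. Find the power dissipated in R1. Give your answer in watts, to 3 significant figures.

34.2 W

Parallel branches share the same voltage; P = V²/R gives the branch power in one step.
P_R1 = V² / R1 = (15.0)² / 6.57 Ω = 34.25 W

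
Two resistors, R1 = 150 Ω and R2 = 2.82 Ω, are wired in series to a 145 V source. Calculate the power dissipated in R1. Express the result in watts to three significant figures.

135 W

Series elements share the same current, so find I first, then use P = I²R.
R_total = 150 + 2.82 = 152.8 Ω
I = V / R_total = 145 / 152.8 = 0.9488 A
P_R1 = I² × R1 = (0.9488)² × 150 = 135.0 W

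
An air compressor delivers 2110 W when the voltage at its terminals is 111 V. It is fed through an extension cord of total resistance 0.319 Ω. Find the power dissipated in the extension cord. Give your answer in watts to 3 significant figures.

115 W

Line loss is just I²R for the cable — we know both I and R_line directly.
I = P / V = 2110 / 111 = 19.01 A through the extension cord.
P_line = I² R_line = (19.01)² × 0.319 = 115.3 W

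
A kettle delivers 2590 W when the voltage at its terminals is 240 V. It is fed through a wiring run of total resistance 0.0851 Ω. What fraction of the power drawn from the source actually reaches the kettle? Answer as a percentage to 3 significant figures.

I = P / V = 2590 / 240 = 10.79 A through the wiring run.
P_line = I² R_line = (10.79)² × 0.0851 = 9.911 W
P_source = P_load + P_line = 2590 + 9.911 = 2600 W
η = P_load / P_source = 2590 / 2600 = 0.9962

99.6 %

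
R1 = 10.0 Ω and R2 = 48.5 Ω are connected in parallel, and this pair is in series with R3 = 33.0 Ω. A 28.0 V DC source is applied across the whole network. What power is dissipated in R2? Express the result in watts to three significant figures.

0.652 W

First find R_p for the parallel pair, then treat R_p + R3 as a series loop.
R_p = (10.0×48.5)/(10.0+48.5) = 8.291 Ω
R_total = R_p + 33.0 = 8.291 + 33.0 = 41.29 Ω
I = V / R_total = 28.0 / 41.29 = 0.6781 A
Voltage across the parallel pair: V_p = I × R_p = 0.6781 × 8.291 = 5.622 V
R2 sits across V_p; its power is V_p²/R.
P_R2 = (5.622)² / 48.5 = 0.6517 W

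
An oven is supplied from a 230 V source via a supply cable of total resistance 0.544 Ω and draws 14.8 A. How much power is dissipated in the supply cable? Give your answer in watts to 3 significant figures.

119 W

The supply cable is a series resistance carrying the load current; its dissipation is I²R_line.
The supply cable carries the full 14.8 A.
P_line = I² R_line = (14.80)² × 0.544 = 119.2 W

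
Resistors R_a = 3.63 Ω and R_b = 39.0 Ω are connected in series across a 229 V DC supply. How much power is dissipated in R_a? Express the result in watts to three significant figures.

105 W

Series elements share the same current, so find I first, then use P = I²R.
R_total = 3.63 + 39.0 = 42.63 Ω
I = V / R_total = 229 / 42.63 = 5.372 A
P_R_a = I² × R_a = (5.372)² × 3.63 = 104.7 W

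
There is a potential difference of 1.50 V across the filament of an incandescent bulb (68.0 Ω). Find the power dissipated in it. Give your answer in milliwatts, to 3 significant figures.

33.1 mW

We know the drop across the element and its resistance — P = V²/R, one step.
P = (1.50 V)² / 68.0 Ω = 0.03309 W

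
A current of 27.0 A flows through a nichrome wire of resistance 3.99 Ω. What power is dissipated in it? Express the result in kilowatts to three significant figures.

2.91 kW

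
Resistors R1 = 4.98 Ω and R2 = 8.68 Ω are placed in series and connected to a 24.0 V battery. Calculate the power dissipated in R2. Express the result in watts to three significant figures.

In a series string the same current flows through every resistor — find that current, then P = I²R for the one we want.
R_total = 4.98 + 8.68 = 13.66 Ω
I = V / R_total = 24.0 / 13.66 = 1.757 A
P_R2 = I² × R2 = (1.757)² × 8.68 = 26.79 W

26.8 W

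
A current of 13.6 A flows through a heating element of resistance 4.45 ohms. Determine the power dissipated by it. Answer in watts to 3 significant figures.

823 W

The current through and the resistance of the element are both given; use P = I²R.
P = (13.60 A)² × 4.45 Ω = 823.1 W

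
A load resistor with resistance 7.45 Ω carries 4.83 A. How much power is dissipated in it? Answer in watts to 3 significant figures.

Current and resistance are given, so P = I²R is the direct form.
P = (4.830 A)² × 7.45 Ω = 173.8 W

174 W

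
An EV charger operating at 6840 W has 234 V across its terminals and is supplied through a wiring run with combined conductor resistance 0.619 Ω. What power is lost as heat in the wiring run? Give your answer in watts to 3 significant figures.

529 W

Only the current and the line resistance are needed for the I²R loss.
I = P / V = 6840 / 234 = 29.23 A through the wiring run.
P_line = I² R_line = (29.23)² × 0.619 = 528.9 W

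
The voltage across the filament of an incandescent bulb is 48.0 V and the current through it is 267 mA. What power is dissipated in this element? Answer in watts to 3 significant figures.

With V and I both given, power follows immediately from P = V I.
P = 48.0 V × 0.2670 A = 12.82 W

12.8 W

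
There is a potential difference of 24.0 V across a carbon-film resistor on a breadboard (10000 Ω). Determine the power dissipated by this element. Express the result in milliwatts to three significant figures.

57.6 mW

Voltage and resistance are given, so P = V²/R is the one-step route.
P = (24.0 V)² / 10000 Ω = 0.05760 W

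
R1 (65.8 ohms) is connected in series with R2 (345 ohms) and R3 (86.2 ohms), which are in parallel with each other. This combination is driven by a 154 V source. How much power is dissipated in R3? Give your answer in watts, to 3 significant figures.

72.1 W

Collapse R2‖R3 to a single equivalent, reducing the network to two series elements.
R_p = (345×86.2)/(345+86.2) = 68.97 Ω
R_total = 65.8 + 68.97 = 134.8 Ω
I = V / R_total = 154 / 134.8 = 1.143 A
Voltage across the parallel pair: V_p = I × R_p = 1.143 × 68.97 = 78.81 V
With V_p across R3, its power is V_p²/R3.
P_R3 = (78.81)² / 86.2 = 72.05 W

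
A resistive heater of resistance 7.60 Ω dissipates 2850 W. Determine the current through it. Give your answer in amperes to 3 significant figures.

From P = V I = I²R = V²/R, with the two given quantities we get I = √(P / R).
I = √(2850 / 7.60) = 19.36 A

19.4 A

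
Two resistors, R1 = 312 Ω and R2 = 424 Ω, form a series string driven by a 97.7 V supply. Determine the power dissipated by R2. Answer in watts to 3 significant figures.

7.47 W

Series elements share the same current, so find I first, then use P = I²R.
R_total = 312 + 424 = 736.0 Ω
I = V / R_total = 97.7 / 736.0 = 0.1327 A
P_R2 = I² × R2 = (0.1327)² × 424 = 7.471 W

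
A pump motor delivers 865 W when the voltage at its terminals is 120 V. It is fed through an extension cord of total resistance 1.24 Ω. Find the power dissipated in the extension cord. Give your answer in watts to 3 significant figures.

The extension cord is a series resistance carrying the load current; its dissipation is I²R_line.
I = P / V = 865 / 120 = 7.208 A through the extension cord.
P_line = I² R_line = (7.208)² × 1.24 = 64.43 W

64.4 W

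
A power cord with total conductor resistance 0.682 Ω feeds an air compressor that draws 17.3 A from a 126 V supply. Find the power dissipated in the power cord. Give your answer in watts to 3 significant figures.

204 W

Line loss is just I²R for the cable — we know both I and R_line directly.
The power cord carries the full 17.3 A.
P_line = I² R_line = (17.30)² × 0.682 = 204.1 W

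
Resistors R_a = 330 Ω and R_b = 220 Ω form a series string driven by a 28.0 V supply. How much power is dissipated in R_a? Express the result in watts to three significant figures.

0.855 W

Every series element carries the same I. Get I from the total resistance, then P = I² × R_a.
R_total = 330 + 220 = 550.0 Ω
I = V / R_total = 28.0 / 550.0 = 0.05091 A
P_R_a = I² × R_a = (0.05091)² × 330 = 0.8553 W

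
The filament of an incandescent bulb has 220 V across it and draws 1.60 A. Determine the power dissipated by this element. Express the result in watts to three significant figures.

352 W

Both the voltage across and the current through the element are known, so P = V I applies directly.
P = 220 V × 1.600 A = 352.0 W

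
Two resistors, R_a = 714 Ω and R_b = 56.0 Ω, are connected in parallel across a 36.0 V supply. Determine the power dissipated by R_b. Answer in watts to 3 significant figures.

Parallel branches share the same voltage; P = V²/R gives the branch power in one step.
P_R_b = V² / R_b = (36.0)² / 56.0 Ω = 23.14 W

23.1 W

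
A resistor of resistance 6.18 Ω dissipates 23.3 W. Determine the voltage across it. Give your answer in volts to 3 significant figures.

The two known quantities fix the third via V = √(P R).
V = √(23.3 × 6.18) = 12.00 V

12.0 V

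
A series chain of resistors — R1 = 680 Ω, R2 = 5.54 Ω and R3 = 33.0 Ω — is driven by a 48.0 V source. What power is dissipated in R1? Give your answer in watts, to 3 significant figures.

3.03 W

Since the resistors are in series they all carry the loop current I = V/R_total; the power in any one is I²R.
R_total = 680 + 5.54 + 33.0 = 718.5 Ω
I = V / R_total = 48.0 / 718.5 = 0.06680 A
P_R1 = I² × R1 = (0.06680)² × 680 = 3.035 W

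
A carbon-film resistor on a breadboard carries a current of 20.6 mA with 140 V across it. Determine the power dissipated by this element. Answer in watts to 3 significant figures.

V and I are known directly — P = V I, no intermediate step needed.
P = 140 V × 0.02060 A = 2.884 W

2.88 W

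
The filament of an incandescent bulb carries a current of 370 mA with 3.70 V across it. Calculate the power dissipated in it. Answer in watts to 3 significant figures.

1.37 W

Both the voltage across and the current through the element are known, so P = V I applies directly.
P = 3.70 V × 0.3700 A = 1.369 W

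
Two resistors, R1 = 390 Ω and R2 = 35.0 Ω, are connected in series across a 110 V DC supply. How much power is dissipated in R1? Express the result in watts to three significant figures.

26.1 W

Since the resistors are in series they all carry the loop current I = V/R_total; the power in any one is I²R.
R_total = 390 + 35.0 = 425.0 Ω
I = V / R_total = 110 / 425.0 = 0.2588 A
P_R1 = I² × R1 = (0.2588)² × 390 = 26.13 W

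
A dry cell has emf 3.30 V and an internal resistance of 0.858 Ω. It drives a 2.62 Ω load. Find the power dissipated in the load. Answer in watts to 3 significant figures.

Load and internal resistance form a series loop — compute the loop current, then the load power via I²R.
I = ε / (r + R) = 3.30 / (0.858 + 2.62) = 0.9488 A
P_load = I² R = (0.9488)² × 2.62 = 2.359 W

2.36 W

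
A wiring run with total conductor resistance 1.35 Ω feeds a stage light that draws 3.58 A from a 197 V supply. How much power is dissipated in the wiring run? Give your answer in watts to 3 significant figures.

17.3 W

The wiring run and load are in series, so the same current flows in both; the loss is I²R_line.
The wiring run carries the full 3.58 A.
P_line = I² R_line = (3.580)² × 1.35 = 17.30 W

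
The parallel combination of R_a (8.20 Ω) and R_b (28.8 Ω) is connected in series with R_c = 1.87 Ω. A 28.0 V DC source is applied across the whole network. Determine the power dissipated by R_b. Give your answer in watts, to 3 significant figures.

Combine R_a and R_b into their parallel equivalent first, reducing the network to two series resistors.
R_p = (8.20×28.8)/(8.20+28.8) = 6.383 Ω
R_total = R_p + 1.87 = 6.383 + 1.87 = 8.253 Ω
I = V / R_total = 28.0 / 8.253 = 3.393 A
Voltage across the parallel pair: V_p = I × R_p = 3.393 × 6.383 = 21.66 V
R_b has V_p across it, so P = V_p²/R_b.
P_R_b = (21.66)² / 28.8 = 16.28 W

16.3 W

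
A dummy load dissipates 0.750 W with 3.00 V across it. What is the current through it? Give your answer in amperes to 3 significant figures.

0.250 A

From P = V I = I²R = V²/R, with the two given quantities we get I = P / V.
I = 0.750 / 3.00 = 0.2500 A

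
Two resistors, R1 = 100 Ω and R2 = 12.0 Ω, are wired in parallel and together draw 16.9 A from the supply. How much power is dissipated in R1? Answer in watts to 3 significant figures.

Only the total current is stated, so first find the parallel equivalent to get the voltage across the combination.
1/R_eq = 1/100 + 1/12.0 ⇒ R_eq = 10.71 Ω
V = I_total × R_eq = 16.90 × 10.71 = 181.1 V
P_R1 = V² / R1 = (181.1)² / 100 = 327.9 W

328 W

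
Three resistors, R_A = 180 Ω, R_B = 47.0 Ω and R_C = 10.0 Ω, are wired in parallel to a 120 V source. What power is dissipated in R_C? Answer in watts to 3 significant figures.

1440 W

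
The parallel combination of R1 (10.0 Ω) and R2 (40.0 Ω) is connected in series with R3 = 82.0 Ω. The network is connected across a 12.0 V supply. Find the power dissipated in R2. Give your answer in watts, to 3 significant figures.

Collapse the R1‖R2 pair into one equivalent R_p; then R_p and R3 form a series string.
R_p = (10.0×40.0)/(10.0+40.0) = 8.000 Ω
R_total = R_p + 82.0 = 8.000 + 82.0 = 90.00 Ω
I = V / R_total = 12.0 / 90.00 = 0.1333 A
Voltage across the parallel pair: V_p = I × R_p = 0.1333 × 8.000 = 1.067 V
R2 has V_p across it, so P = V_p²/R2.
P_R2 = (1.067)² / 40.0 = 0.02844 W

0.0284 W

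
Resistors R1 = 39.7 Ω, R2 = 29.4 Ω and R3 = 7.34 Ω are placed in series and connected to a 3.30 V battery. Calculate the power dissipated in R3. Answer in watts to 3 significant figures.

0.0137 W

Every series element carries the same I. Get I from the total resistance, then P = I² × R3.
R_total = 39.7 + 29.4 + 7.34 = 76.44 Ω
I = V / R_total = 3.30 / 76.44 = 0.04317 A
P_R3 = I² × R3 = (0.04317)² × 7.34 = 0.01368 W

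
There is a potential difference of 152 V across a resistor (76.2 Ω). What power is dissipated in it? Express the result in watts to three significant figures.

With V across and R both known, P = V²/R gives the dissipation directly.
P = (152 V)² / 76.2 Ω = 303.2 W

303 W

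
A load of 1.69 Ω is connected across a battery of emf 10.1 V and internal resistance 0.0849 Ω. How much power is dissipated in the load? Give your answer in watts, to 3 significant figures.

54.7 W

With r and R in series, I = ε/(r+R); the load dissipates I²R.
I = ε / (r + R) = 10.1 / (0.0849 + 1.69) = 5.690 A
P_load = I² R = (5.690)² × 1.69 = 54.72 W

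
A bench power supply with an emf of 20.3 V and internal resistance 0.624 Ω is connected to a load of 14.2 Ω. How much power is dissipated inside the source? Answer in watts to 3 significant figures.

1.17 W

The source's internal resistance is just another series element carrying I; its dissipation is I²r.
I = ε / (r + R) = 20.3 / (0.624 + 14.2) = 1.369 A
P_int = I² r = (1.369)² × 0.624 = 1.170 W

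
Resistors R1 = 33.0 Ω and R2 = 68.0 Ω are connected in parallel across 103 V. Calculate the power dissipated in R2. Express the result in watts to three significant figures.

156 W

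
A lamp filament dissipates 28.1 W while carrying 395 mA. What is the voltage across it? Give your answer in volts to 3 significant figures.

71.1 V

The two known quantities fix the third via V = P / I.
V = 28.1 / 0.3950 = 71.14 V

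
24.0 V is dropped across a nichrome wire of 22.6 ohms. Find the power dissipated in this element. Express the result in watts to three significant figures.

25.5 W

With V across and R both known, P = V²/R gives the dissipation directly.
P = (24.0 V)² / 22.6 Ω = 25.49 W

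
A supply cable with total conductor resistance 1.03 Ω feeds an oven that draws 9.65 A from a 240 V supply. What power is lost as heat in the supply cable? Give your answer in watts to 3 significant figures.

Only the current and the line resistance are needed for the I²R loss.
The supply cable carries the full 9.65 A.
P_line = I² R_line = (9.650)² × 1.03 = 95.92 W

95.9 W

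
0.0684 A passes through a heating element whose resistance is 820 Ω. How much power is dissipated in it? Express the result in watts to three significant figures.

The current through and the resistance of the element are both given; use P = I²R.
P = (0.06840 A)² × 820 Ω = 3.836 W

3.84 W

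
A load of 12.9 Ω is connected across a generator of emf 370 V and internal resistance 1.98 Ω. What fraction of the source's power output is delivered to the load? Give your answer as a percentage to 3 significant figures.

86.7 %

The source delivers εI, of which I²R reaches the load and I²r is lost; since I is common, η = R/(R+r).
η = R / (R + r) = 12.9 / (12.9 + 1.98) = 0.8669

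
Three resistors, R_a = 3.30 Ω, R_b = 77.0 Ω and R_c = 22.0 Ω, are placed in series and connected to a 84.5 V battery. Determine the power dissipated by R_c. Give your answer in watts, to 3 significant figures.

15.0 W

In a series string the same current flows through every resistor — find that current, then P = I²R for the one we want.
R_total = 3.30 + 77.0 + 22.0 = 102.3 Ω
I = V / R_total = 84.5 / 102.3 = 0.8260 A
P_R_c = I² × R_c = (0.8260)² × 22.0 = 15.01 W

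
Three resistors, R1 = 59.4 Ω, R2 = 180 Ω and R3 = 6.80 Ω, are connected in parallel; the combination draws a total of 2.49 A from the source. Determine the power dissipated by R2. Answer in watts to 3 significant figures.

We need the common branch voltage; get it from I_total × R_eq, then P = V²/R for the branch.
1/R_eq = 1/59.4 + 1/180 + 1/6.80 ⇒ R_eq = 5.901 Ω
V = I_total × R_eq = 2.490 × 5.901 = 14.69 V
P_R2 = V² / R2 = (14.69)² / 180 = 1.200 W

1.20 W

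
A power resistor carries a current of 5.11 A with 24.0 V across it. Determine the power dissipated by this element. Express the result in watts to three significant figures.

Since both terminal voltage and current are stated, P = V I gives the power in one step.
P = 24.0 V × 5.110 A = 122.6 W

123 W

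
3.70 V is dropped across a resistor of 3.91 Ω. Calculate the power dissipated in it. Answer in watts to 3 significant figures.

V and R are stated; P = V²/R avoids computing the current.
P = (3.70 V)² / 3.91 Ω = 3.501 W

3.50 W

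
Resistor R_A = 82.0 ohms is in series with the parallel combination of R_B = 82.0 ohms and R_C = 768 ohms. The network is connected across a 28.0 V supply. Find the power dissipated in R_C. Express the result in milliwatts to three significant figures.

230 mW

Collapse R_B‖R_C to a single equivalent, reducing the network to two series elements.
R_p = (82.0×768)/(82.0+768) = 74.09 Ω
R_total = 82.0 + 74.09 = 156.1 Ω
I = V / R_total = 28.0 / 156.1 = 0.1794 A
Voltage across the parallel pair: V_p = I × R_p = 0.1794 × 74.09 = 13.29 V
R_C sees V_p directly, so P = V_p² / R_C.
P_R_C = (13.29)² / 768 = 0.2300 W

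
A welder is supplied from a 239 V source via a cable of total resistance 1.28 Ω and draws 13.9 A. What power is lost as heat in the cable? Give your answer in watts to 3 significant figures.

The cable and load are in series, so the same current flows in both; the loss is I²R_line.
The cable carries the full 13.9 A.
P_line = I² R_line = (13.90)² × 1.28 = 247.3 W

247 W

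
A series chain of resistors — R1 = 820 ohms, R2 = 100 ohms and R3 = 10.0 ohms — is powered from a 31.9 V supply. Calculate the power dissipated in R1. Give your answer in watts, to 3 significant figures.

0.965 W

Since the resistors are in series they all carry the loop current I = V/R_total; the power in any one is I²R.
R_total = 820 + 100 + 10.0 = 930.0 Ω
I = V / R_total = 31.9 / 930.0 = 0.03430 A
P_R1 = I² × R1 = (0.03430)² × 820 = 0.9648 W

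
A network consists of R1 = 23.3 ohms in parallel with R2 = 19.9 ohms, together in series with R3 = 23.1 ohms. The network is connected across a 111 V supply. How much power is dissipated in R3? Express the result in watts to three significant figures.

Reduce the parallel combination to a single R_p; the circuit then becomes R_p in series with the remaining resistor.
R_p = (23.3×19.9)/(23.3+19.9) = 10.73 Ω
R_total = R_p + 23.1 = 10.73 + 23.1 = 33.83 Ω
I = V / R_total = 111 / 33.83 = 3.281 A
All the supply current flows through R3; use P = I²R3.
P_R3 = (3.281)² × 23.1 = 248.6 W

249 W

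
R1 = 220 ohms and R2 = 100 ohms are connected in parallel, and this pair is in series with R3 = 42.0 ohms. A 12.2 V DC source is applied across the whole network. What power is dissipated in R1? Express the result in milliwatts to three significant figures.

261 mW

Collapse the R1‖R2 pair into one equivalent R_p; then R_p and R3 form a series string.
R_p = (220×100)/(220+100) = 68.75 Ω
R_total = R_p + 42.0 = 68.75 + 42.0 = 110.8 Ω
I = V / R_total = 12.2 / 110.8 = 0.1102 A
Voltage across the parallel pair: V_p = I × R_p = 0.1102 × 68.75 = 7.573 V
Use P = V²/R for R1 with V = V_p.
P_R1 = (7.573)² / 220 = 0.2607 W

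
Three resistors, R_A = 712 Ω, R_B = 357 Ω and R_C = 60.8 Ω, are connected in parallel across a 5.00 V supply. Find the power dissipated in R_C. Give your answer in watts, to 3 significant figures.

Every branch has 5.00 V across it, so for R_C the power is simply V²/R.
P_R_C = V² / R_C = (5.00)² / 60.8 Ω = 0.4112 W

0.411 W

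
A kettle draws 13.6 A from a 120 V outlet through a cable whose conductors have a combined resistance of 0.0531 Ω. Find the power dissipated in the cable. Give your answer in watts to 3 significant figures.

9.82 W

The cable and load are in series, so the same current flows in both; the loss is I²R_line.
The cable carries the full 13.6 A.
P_line = I² R_line = (13.60)² × 0.0531 = 9.821 W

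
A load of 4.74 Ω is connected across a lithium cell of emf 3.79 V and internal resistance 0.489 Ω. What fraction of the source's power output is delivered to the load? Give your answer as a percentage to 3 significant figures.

90.6 %

Both r and R carry the same current, so the power split is just the resistance split: η = R/(R+r).
η = R / (R + r) = 4.74 / (4.74 + 0.489) = 0.9065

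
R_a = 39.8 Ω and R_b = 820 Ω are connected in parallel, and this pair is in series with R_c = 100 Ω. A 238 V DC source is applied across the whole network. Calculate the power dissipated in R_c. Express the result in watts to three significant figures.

298 W

First find R_p for the parallel pair, then treat R_p + R_c as a series loop.
R_p = (39.8×820)/(39.8+820) = 37.96 Ω
R_total = R_p + 100 = 37.96 + 100 = 138.0 Ω
I = V / R_total = 238 / 138.0 = 1.725 A
R_c carries the full series current, so P = I²R.
P_R_c = (1.725)² × 100 = 297.6 W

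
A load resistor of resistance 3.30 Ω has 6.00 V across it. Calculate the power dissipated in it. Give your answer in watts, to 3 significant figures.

10.9 W

V and R are stated; P = V²/R avoids computing the current.
P = (6.00 V)² / 3.30 Ω = 10.91 W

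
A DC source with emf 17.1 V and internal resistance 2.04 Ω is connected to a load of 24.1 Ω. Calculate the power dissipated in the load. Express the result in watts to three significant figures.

With r and R in series, I = ε/(r+R); the load dissipates I²R.
I = ε / (r + R) = 17.1 / (2.04 + 24.1) = 0.6542 A
P_load = I² R = (0.6542)² × 24.1 = 10.31 W

10.3 W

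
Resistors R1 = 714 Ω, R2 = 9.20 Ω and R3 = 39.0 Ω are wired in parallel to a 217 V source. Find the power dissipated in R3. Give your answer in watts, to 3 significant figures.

Parallel branches share the same voltage; P = V²/R gives the branch power in one step.
P_R3 = V² / R3 = (217)² / 39.0 Ω = 1207 W

1210 W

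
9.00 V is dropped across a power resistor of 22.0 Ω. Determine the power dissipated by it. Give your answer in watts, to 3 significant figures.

3.68 W

We know the drop across the element and its resistance — P = V²/R, one step.
P = (9.00 V)² / 22.0 Ω = 3.682 W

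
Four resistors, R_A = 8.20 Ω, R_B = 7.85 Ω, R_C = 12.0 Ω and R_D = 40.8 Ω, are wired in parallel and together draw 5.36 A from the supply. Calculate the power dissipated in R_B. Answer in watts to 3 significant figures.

Only the total current is stated, so first find the parallel equivalent to get the voltage across the combination.
1/R_eq = 1/8.20 + 1/7.85 + 1/12.0 + 1/40.8 ⇒ R_eq = 2.800 Ω
V = I_total × R_eq = 5.360 × 2.800 = 15.01 V
P_R_B = V² / R_B = (15.01)² / 7.85 = 28.69 W

28.7 W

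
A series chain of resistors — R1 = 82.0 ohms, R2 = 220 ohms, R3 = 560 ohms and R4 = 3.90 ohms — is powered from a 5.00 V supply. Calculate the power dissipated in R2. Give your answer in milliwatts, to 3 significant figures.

Every series element carries the same I. Get I from the total resistance, then P = I² × R2.
R_total = 82.0 + 220 + 560 + 3.90 = 865.9 Ω
I = V / R_total = 5.00 / 865.9 = 0.005774 A
P_R2 = I² × R2 = (0.005774)² × 220 = 0.007335 W

7.34 mW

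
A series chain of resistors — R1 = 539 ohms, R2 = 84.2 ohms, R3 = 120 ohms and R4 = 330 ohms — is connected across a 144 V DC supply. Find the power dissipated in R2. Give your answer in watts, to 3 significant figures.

1.52 W

In a series string the same current flows through every resistor — find that current, then P = I²R for the one we want.
R_total = 539 + 84.2 + 120 + 330 = 1073 Ω
I = V / R_total = 144 / 1073 = 0.1342 A
P_R2 = I² × R2 = (0.1342)² × 84.2 = 1.516 W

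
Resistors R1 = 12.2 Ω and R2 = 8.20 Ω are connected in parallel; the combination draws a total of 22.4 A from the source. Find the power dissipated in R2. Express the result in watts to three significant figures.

We need the common branch voltage; get it from I_total × R_eq, then P = V²/R for the branch.
1/R_eq = 1/12.2 + 1/8.20 ⇒ R_eq = 4.904 Ω
V = I_total × R_eq = 22.40 × 4.904 = 109.8 V
P_R2 = V² / R2 = (109.8)² / 8.20 = 1472 W

1470 W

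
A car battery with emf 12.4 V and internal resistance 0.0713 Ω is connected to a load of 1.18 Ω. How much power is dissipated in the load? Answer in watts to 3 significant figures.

116 W

The internal resistance and the load are in series, so the same I flows through both; get I from ε/(r+R), then I²R for the load.
I = ε / (r + R) = 12.4 / (0.0713 + 1.18) = 9.910 A
P_load = I² R = (9.910)² × 1.18 = 115.9 W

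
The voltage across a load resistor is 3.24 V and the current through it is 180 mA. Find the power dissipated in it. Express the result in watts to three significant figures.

With V and I both given, power follows immediately from P = V I.
P = 3.24 V × 0.1800 A = 0.5832 W

0.583 W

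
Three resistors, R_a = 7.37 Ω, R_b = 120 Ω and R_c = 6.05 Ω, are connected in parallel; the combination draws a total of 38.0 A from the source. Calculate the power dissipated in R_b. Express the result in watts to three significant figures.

126 W

Only the total current is stated, so first find the parallel equivalent to get the voltage across the combination.
1/R_eq = 1/7.37 + 1/120 + 1/6.05 ⇒ R_eq = 3.233 Ω
V = I_total × R_eq = 38.00 × 3.233 = 122.9 V
P_R_b = V² / R_b = (122.9)² / 120 = 125.8 W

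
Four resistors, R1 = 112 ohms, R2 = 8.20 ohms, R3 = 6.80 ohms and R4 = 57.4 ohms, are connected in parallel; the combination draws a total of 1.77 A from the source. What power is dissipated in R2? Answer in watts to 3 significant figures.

Parallel branches share V, not I — compute V via R_eq, then use V²/R for the target branch.
1/R_eq = 1/112 + 1/8.20 + 1/6.80 + 1/57.4 ⇒ R_eq = 3.386 Ω
V = I_total × R_eq = 1.770 × 3.386 = 5.993 V
P_R2 = V² / R2 = (5.993)² / 8.20 = 4.380 W

4.38 W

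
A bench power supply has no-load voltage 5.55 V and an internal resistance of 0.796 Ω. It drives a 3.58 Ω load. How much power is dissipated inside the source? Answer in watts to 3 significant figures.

1.28 W

The source's internal resistance is just another series element carrying I; its dissipation is I²r.
I = ε / (r + R) = 5.55 / (0.796 + 3.58) = 1.268 A
P_int = I² r = (1.268)² × 0.796 = 1.280 W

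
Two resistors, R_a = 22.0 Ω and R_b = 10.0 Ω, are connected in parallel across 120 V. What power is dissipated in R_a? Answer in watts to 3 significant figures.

655 W

Each parallel branch sees the full supply voltage, so P = V²/R applies directly to the target branch.
P_R_a = V² / R_a = (120)² / 22.0 Ω = 654.5 W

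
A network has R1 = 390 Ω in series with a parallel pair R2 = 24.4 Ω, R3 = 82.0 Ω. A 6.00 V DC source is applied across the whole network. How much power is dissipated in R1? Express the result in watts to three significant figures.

0.0840 W

Collapse R2‖R3 to a single equivalent, reducing the network to two series elements.
R_p = (24.4×82.0)/(24.4+82.0) = 18.80 Ω
R_total = 390 + 18.80 = 408.8 Ω
I = V / R_total = 6.00 / 408.8 = 0.01468 A
R1 is in the main series path, so its power is I²R1.
P_R1 = (0.01468)² × 390 = 0.08401 W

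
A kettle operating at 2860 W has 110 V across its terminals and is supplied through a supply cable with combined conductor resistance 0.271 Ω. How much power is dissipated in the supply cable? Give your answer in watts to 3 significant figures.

The supply cable is a series resistance carrying the load current; its dissipation is I²R_line.
I = P / V = 2860 / 110 = 26.00 A through the supply cable.
P_line = I² R_line = (26.00)² × 0.271 = 183.2 W

183 W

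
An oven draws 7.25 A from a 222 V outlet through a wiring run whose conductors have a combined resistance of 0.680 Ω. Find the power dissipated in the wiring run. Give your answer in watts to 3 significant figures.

35.7 W

The wiring run and load are in series, so the same current flows in both; the loss is I²R_line.
The wiring run carries the full 7.25 A.
P_line = I² R_line = (7.250)² × 0.680 = 35.74 W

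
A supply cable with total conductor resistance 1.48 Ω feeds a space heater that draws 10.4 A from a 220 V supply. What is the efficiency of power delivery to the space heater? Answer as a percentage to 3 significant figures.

The supply cable carries the full 10.4 A.
P_line = I² R_line = (10.40)² × 1.48 = 160.1 W
P_source = V I = 220 × 10.40 = 2288 W; P_load = 2128 W
η = P_load / P_source = 2128 / 2288 = 0.9300

93.0 %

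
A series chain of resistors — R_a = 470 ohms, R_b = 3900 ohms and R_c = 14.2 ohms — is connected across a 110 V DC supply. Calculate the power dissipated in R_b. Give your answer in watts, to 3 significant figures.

2.46 W

Series elements share the same current, so find I first, then use P = I²R.
R_total = 470 + 3900 + 14.2 = 4384 Ω
I = V / R_total = 110 / 4384 = 0.02509 A
P_R_b = I² × R_b = (0.02509)² × 3900 = 2.455 W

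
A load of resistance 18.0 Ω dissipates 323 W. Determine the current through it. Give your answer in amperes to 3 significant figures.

The two known quantities fix the third via I = √(P / R).
I = √(323 / 18.0) = 4.236 A

4.24 A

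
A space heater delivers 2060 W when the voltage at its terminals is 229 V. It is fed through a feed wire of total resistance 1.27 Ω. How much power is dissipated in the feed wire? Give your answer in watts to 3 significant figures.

103 W

The feed wire and load are in series, so the same current flows in both; the loss is I²R_line.
I = P / V = 2060 / 229 = 8.996 A through the feed wire.
P_line = I² R_line = (8.996)² × 1.27 = 102.8 W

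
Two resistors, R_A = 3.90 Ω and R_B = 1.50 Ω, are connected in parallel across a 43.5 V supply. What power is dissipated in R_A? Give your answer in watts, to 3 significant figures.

Parallel branches share the same voltage; P = V²/R gives the branch power in one step.
P_R_A = V² / R_A = (43.5)² / 3.90 Ω = 485.2 W

485 W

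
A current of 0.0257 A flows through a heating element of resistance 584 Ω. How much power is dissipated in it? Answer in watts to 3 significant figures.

With I and R stated, P = I²R applies in one step.
P = (0.02570 A)² × 584 Ω = 0.3857 W

0.386 W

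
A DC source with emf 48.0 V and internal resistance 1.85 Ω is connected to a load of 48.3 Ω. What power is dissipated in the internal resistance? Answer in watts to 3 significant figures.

The internal resistance carries the same current as the load; P_int = I²r.
I = ε / (r + R) = 48.0 / (1.85 + 48.3) = 0.9571 A
P_int = I² r = (0.9571)² × 1.85 = 1.695 W

1.69 W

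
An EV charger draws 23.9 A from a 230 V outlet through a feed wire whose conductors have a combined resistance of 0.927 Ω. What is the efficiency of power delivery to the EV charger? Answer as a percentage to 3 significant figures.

The feed wire carries the full 23.9 A.
P_line = I² R_line = (23.90)² × 0.927 = 529.5 W
P_source = V I = 230 × 23.90 = 5497 W; P_load = 4967 W
η = P_load / P_source = 4967 / 5497 = 0.9037

90.4 %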